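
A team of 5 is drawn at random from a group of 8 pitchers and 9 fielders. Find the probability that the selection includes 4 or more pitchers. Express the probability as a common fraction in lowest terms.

Total selections: C(17,5) = 6188.
Favorable selections (4 or more pitchers): C(8,4)·C(9,1) + C(8,5)·C(9,0) = 630 + 56 = 686.
Probability = 686/6188 = 49/442.

49/442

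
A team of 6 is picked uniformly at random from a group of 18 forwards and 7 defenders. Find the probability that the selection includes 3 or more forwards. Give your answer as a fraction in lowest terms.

1224/1265

Total selections: C(25,6) = 177100.
Count the complement (fewer than 3 forwards): C(18,0)·C(7,6) + C(18,1)·C(7,5) + C(18,2)·C(7,4) = 7 + 378 + 5355 = 5740.
Probability = 1 − 5740/177100 = 171360/177100 = 1224/1265.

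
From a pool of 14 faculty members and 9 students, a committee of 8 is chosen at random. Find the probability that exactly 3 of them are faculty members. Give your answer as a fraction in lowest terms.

7644/81719

There are C(23,8) = 490314 ways to choose 8 from 23.
Selections with exactly 3 faculty members: choose 3 of the 14 faculty members and 5 of the 9 students, C(14,3)·C(9,5) = 364·126 = 45864.
Probability = 45864/490314 = 7644/81719.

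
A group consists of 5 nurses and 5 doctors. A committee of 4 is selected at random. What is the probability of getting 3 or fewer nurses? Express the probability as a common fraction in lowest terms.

Total selections: C(10,4) = 210.
The complement is exactly 4 nurses: C(5,4)·C(5,0) = 5.
Probability = 1 − 5/210 = 205/210 = 41/42.

41/42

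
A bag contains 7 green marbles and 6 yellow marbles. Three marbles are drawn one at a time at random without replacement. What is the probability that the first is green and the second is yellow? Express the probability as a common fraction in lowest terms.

7/26

Multiply the conditional probabilities at each draw: 7/13 · 6/12 = 42/156 = 7/26.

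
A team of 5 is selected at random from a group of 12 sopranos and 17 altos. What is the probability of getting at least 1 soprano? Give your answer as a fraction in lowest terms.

1237/1305

There are C(29,5) = 118755 ways to choose the 5.
Favorable selections (at least 1 soprano): C(12,1)·C(17,4) + C(12,2)·C(17,3) + C(12,3)·C(17,2) + C(12,4)·C(17,1) + C(12,5)·C(17,0) = 28560 + 44880 + 29920 + 8415 + 792 = 112567.
Probability = 112567/118755 = 1237/1305.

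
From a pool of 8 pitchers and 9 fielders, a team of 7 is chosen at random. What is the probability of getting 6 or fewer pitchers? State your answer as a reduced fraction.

Total selections: C(17,7) = 19448.
The complement is exactly 7 pitchers: C(8,7)·C(9,0) = 8.
Probability = 1 − 8/19448 = 19440/19448 = 2430/2431.

2430/2431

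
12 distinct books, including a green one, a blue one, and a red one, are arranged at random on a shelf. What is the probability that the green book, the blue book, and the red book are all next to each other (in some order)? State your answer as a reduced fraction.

1/22

There are 12! = 479001600 arrangements.
Treat the three as one block: 10! placements × 3! orders within the block = 3628800·6 = 21772800.
Probability = 21772800/479001600 = 1/22.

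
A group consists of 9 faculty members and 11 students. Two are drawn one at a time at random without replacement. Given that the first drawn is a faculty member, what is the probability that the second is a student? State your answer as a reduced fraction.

11/19

After removing one faculty member, 19 remain: 8 faculty members and 11 students.
So the probability the next is a student is 11/19.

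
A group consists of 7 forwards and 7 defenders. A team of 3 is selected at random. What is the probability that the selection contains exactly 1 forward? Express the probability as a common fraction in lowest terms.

21/52

The sample space is all 3-subsets of the 14: C(14,3) = 364.
Selections with exactly 1 forward: choose 1 of the 7 forwards and 2 of the 7 defenders, C(7,1)·C(7,2) = 7·21 = 147.
Probability = 147/364 = 21/52.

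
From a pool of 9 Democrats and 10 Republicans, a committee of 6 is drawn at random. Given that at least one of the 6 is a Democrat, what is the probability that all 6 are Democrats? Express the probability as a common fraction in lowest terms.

2/641

Work in counts. Selections with at least one Democrat: C(19,6) − C(10,6) = 27132 − 210 = 26922.
Of those, selections where all 6 are Democrats: C(9,6) = 84.
Conditional probability = 84/26922 = 2/641.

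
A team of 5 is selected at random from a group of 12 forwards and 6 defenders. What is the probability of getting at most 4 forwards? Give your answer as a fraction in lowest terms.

There are C(18,5) = 8568 ways to choose the 5.
The complement is exactly 5 forwards: C(12,5)·C(6,0) = 792.
Probability = 1 − 792/8568 = 7776/8568 = 108/119.

108/119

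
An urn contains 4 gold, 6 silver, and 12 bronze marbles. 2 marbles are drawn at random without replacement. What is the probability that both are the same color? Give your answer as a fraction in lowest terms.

There are C(22,2) = 231 ways to draw 2 marbles.
All same color: C(4,2) + C(6,2) + C(12,2) = 6 + 15 + 66 = 87.
Probability = 87/231 = 29/77.

29/77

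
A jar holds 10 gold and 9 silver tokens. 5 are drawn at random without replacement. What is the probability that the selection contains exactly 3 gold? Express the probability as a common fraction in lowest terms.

There are C(19,5) = 11628 ways to choose 5 from 19.
Selections with exactly 3 gold: choose 3 of the 10 gold and 2 of the 9 silver, C(10,3)·C(9,2) = 120·36 = 4320.
Probability = 4320/11628 = 120/323.

120/323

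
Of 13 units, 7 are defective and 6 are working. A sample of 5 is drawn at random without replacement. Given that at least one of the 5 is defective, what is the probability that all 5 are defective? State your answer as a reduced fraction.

Work in counts. Selections with at least one defective: C(13,5) − C(6,5) = 1287 − 6 = 1281.
Of those, selections where all 5 are defective: C(7,5) = 21.
Conditional probability = 21/1281 = 1/61.

1/61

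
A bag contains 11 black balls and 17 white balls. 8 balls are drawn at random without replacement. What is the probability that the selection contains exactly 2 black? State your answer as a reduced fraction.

The sample space is all 8-subsets of the 28: C(28,8) = 3108105.
Selections with exactly 2 black: choose 2 of the 11 black and 6 of the 17 white, C(11,2)·C(17,6) = 55·12376 = 680680.
Probability = 680680/3108105 = 136/621.

136/621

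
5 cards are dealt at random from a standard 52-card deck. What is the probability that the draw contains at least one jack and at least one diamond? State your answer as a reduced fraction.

There are C(52,5) = 2598960 possible draws.
By inclusion-exclusion on the complements, draws missing all jacks or all diamonds: C(48,5) + C(39,5) − C(36,5) = 1712304 + 575757 − 376992 = 1911069.
So draws with at least one of each: 2598960 − 1911069 = 687891, probability 687891/2598960 = 229297/866320.

229297/866320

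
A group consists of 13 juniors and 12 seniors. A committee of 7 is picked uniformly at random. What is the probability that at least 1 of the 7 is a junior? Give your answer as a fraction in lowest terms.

10907/10925

Total selections: C(25,7) = 480700.
The complement is all 7 are seniors: C(12,7) = 792.
Probability = 1 − 792/480700 = 479908/480700 = 10907/10925.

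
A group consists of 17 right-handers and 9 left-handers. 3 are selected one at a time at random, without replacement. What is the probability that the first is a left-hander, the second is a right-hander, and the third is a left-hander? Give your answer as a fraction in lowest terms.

51/650

Multiply the conditional probabilities at each draw: 9/26 · 17/25 · 8/24 = 1224/15600 = 51/650.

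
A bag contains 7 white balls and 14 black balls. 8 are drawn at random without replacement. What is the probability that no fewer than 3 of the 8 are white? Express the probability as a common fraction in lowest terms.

There are C(21,8) = 203490 ways to choose the 8.
Count the complement (fewer than 3 white): C(7,0)·C(14,8) + C(7,1)·C(14,7) + C(7,2)·C(14,6) = 3003 + 24024 + 63063 = 90090.
Probability = 1 − 90090/203490 = 113400/203490 = 180/323.

180/323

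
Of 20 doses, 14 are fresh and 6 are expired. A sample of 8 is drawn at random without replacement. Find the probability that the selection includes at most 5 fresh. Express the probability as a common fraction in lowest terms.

There are C(20,8) = 125970 ways to choose the 8.
Count the complement (more than 5 fresh): C(14,6)·C(6,2) + C(14,7)·C(6,1) + C(14,8)·C(6,0) = 45045 + 20592 + 3003 = 68640.
Probability = 1 − 68640/125970 = 57330/125970 = 147/323.

147/323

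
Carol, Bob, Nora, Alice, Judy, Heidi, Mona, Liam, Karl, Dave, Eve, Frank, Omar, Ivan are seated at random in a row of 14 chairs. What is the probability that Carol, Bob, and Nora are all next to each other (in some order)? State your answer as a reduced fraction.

3/91

There are 14! = 87178291200 arrangements.
Treat the three as one block: 12! placements × 3! orders within the block = 479001600·6 = 2874009600.
Probability = 2874009600/87178291200 = 3/91.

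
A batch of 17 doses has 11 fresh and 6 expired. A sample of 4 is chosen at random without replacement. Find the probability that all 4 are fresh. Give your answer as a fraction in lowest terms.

33/238

There are C(17,4) = 2380 possible selections.
Selections with all fresh: C(11,4) = 330.
Probability = 330/2380 = 33/238.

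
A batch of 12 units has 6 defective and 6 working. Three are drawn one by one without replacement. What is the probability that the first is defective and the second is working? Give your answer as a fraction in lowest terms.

3/11

Multiply the conditional probabilities at each draw: 6/12 · 6/11 = 36/132 = 3/11.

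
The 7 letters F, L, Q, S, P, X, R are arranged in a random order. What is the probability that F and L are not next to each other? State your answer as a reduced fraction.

5/7

There are 7! = 5040 arrangements.
Arrangements with F and L adjacent: 2·6! = 1440.
So not adjacent: 5040 − 1440 = 3600, probability 3600/5040 = 5/7.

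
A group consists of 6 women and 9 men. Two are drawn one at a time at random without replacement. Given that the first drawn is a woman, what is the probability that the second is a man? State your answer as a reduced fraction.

After removing one woman, 14 remain: 5 women and 9 men.
So the probability the next is a man is 9/14.

9/14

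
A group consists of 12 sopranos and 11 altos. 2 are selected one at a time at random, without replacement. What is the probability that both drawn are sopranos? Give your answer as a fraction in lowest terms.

6/23

Multiply the conditional probabilities at each draw: 12/23 · 11/22 = 132/506 = 6/23.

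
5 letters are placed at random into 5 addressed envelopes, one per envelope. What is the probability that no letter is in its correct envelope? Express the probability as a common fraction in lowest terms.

11/30

There are 5! = 120 assignments.
By inclusion-exclusion, assignments with no fixed points: C(5,0)·5! − C(5,1)·4! + C(5,2)·3! − C(5,3)·2! + C(5,4)·1! − C(5,5)·0! = 44.
Probability = 44/120 = 11/30.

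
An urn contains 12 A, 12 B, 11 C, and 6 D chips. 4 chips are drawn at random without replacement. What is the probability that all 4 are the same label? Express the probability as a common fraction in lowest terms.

There are C(41,4) = 101270 ways to draw 4 chips.
All same label: C(12,4) + C(12,4) + C(11,4) + C(6,4) = 495 + 495 + 330 + 15 = 1335.
Probability = 1335/101270 = 267/20254.

267/20254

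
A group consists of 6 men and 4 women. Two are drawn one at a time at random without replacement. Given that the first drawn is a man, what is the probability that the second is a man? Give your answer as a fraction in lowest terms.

After removing one man, 9 remain: 5 men and 4 women.
So the probability the next is a man is 5/9.

5/9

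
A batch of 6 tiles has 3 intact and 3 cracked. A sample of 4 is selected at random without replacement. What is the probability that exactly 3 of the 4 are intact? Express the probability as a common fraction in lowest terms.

The sample space is all 4-subsets of the 6: C(6,4) = 15.
Selections with exactly 3 intact: choose 3 of the 3 intact and 1 of the 3 cracked, C(3,3)·C(3,1) = 1·3 = 3.
Probability = 3/15 = 1/5.

1/5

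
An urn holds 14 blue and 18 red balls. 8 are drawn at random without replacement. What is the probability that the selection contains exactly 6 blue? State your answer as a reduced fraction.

Total number of selections: C(32,8) = 10518300.
Selections with exactly 6 blue: choose 6 of the 14 blue and 2 of the 18 red, C(14,6)·C(18,2) = 3003·153 = 459459.
Probability = 459459/10518300 = 3927/89900.

3927/89900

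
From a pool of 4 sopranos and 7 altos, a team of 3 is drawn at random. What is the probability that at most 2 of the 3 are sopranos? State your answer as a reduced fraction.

161/165

There are C(11,3) = 165 ways to choose the 3.
The complement is exactly 3 sopranos: C(4,3)·C(7,0) = 4.
Probability = 1 − 4/165 = 161/165.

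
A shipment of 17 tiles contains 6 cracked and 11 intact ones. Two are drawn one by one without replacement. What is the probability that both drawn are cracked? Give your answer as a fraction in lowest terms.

15/136

Multiply the conditional probabilities at each draw: 6/17 · 5/16 = 30/272 = 15/136.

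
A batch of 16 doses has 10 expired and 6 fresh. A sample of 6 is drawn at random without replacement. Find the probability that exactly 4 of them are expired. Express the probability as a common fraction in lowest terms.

225/572

There are C(16,6) = 8008 ways to choose 6 from 16.
Selections with exactly 4 expired: choose 4 of the 10 expired and 2 of the 6 fresh, C(10,4)·C(6,2) = 210·15 = 3150.
Probability = 3150/8008 = 225/572.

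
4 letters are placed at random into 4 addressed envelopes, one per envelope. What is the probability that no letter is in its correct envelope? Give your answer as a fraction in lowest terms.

3/8

There are 4! = 24 assignments.
By inclusion-exclusion, assignments with no fixed points: C(4,0)·4! − C(4,1)·3! + C(4,2)·2! − C(4,3)·1! + C(4,4)·0! = 9.
Probability = 9/24 = 3/8.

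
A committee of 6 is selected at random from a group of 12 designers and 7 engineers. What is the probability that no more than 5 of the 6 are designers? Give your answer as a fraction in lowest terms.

312/323

Total selections: C(19,6) = 27132.
The complement is exactly 6 designers: C(12,6)·C(7,0) = 924.
Probability = 1 − 924/27132 = 26208/27132 = 312/323.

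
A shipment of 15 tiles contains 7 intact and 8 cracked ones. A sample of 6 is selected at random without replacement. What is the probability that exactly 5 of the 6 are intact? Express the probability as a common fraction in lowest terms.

There are C(15,6) = 5005 ways to choose 6 from 15.
Selections with exactly 5 intact: choose 5 of the 7 intact and 1 of the 8 cracked, C(7,5)·C(8,1) = 21·8 = 168.
Probability = 168/5005 = 24/715.

24/715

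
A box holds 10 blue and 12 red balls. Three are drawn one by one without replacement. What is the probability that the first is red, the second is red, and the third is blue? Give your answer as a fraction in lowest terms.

Multiply the conditional probabilities at each draw: 12/22 · 11/21 · 10/20 = 1320/9240 = 1/7.

1/7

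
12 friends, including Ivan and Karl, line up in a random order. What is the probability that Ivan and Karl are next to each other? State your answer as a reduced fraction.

1/6

There are 12! = 479001600 arrangements.
Treat Ivan and Karl as a block: 11! arrangements of the blocks × 2 orders within the block = 2·39916800 = 79833600.
Probability = 79833600/479001600 = 1/6.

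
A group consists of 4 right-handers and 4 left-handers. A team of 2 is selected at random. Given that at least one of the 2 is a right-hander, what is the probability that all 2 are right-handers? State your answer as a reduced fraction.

Work in counts. Selections with at least one right-hander: C(8,2) − C(4,2) = 28 − 6 = 22.
Of those, selections where all 2 are right-handers: C(4,2) = 6.
Conditional probability = 6/22 = 3/11.

3/11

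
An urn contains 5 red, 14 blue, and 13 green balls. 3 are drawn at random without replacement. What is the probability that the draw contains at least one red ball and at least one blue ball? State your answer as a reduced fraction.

301/992

There are C(32,3) = 4960 possible draws.
By inclusion-exclusion on the complements, draws missing all red or all blue: C(27,3) + C(18,3) − C(13,3) = 2925 + 816 − 286 = 3455.
So draws with at least one of each: 4960 − 3455 = 1505, probability 1505/4960 = 301/992.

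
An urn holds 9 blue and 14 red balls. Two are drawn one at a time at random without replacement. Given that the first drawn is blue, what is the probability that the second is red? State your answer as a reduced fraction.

After removing one blue, 22 remain: 8 blue and 14 red.
So the probability the next is red is 14/22 = 7/11.

7/11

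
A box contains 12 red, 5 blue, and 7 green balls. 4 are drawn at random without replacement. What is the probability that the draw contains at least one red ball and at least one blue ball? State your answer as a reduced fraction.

There are C(24,4) = 10626 possible draws.
By inclusion-exclusion on the complements, draws missing all red or all blue: C(12,4) + C(19,4) − C(7,4) = 495 + 3876 − 35 = 4336.
So draws with at least one of each: 10626 − 4336 = 6290, probability 6290/10626 = 3145/5313.

3145/5313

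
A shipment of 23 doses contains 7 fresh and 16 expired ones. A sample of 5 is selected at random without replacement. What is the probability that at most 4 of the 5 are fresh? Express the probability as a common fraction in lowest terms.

There are C(23,5) = 33649 ways to choose the 5.
The complement is exactly 5 fresh: C(7,5)·C(16,0) = 21.
Probability = 1 − 21/33649 = 33628/33649 = 4804/4807.

4804/4807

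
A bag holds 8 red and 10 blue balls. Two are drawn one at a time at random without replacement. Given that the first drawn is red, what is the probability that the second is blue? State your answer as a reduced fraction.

10/17

After removing one red, 17 remain: 7 red and 10 blue.
So the probability the next is blue is 10/17.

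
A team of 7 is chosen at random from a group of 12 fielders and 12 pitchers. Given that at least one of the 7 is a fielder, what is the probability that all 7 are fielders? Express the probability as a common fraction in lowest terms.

1/436

Work in counts. Selections with at least one fielder: C(24,7) − C(12,7) = 346104 − 792 = 345312.
Of those, selections where all 7 are fielders: C(12,7) = 792.
Conditional probability = 792/345312 = 1/436.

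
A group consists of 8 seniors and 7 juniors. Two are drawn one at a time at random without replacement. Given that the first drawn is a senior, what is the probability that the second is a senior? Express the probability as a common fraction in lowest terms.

1/2

After removing one senior, 14 remain: 7 seniors and 7 juniors.
So the probability the next is a senior is 7/14 = 1/2.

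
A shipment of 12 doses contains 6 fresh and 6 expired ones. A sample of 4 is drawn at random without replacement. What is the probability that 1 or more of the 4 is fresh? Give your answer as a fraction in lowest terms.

32/33

There are C(12,4) = 495 ways to choose the 4.
Favorable selections (1 or more fresh): C(6,1)·C(6,3) + C(6,2)·C(6,2) + C(6,3)·C(6,1) + C(6,4)·C(6,0) = 120 + 225 + 120 + 15 = 480.
Probability = 480/495 = 32/33.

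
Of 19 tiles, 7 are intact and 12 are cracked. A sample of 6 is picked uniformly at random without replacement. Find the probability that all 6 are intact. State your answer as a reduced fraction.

1/3876

There are C(19,6) = 27132 possible selections.
Selections with all intact: C(7,6) = 7.
Probability = 7/27132 = 1/3876.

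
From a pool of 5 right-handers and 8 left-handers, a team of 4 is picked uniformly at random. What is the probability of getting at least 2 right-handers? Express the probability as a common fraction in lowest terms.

73/143

There are C(13,4) = 715 ways to choose the 4.
Favorable selections (at least 2 right-handers): C(5,2)·C(8,2) + C(5,3)·C(8,1) + C(5,4)·C(8,0) = 280 + 80 + 5 = 365.
Probability = 365/715 = 73/143.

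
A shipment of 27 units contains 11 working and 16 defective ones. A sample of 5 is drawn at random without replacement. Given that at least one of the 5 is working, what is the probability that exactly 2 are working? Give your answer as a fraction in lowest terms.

Work in counts. Selections with at least one working: C(27,5) − C(16,5) = 80730 − 4368 = 76362.
Of those, selections where exactly 2 are working: C(11,2)·C(16,3) = 55·560 = 30800.
Conditional probability = 30800/76362 = 1400/3471.

1400/3471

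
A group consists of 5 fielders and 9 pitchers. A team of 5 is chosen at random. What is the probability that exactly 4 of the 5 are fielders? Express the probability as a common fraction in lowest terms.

There are C(14,5) = 2002 ways to choose 5 from 14.
Selections with exactly 4 fielders: choose 4 of the 5 fielders and 1 of the 9 pitchers, C(5,4)·C(9,1) = 5·9 = 45.
Probability = 45/2002.

45/2002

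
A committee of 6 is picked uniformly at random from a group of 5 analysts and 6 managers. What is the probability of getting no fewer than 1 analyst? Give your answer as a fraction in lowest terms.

461/462

There are C(11,6) = 462 ways to choose the 6.
Favorable selections (no fewer than 1 analyst): C(5,1)·C(6,5) + C(5,2)·C(6,4) + C(5,3)·C(6,3) + C(5,4)·C(6,2) + C(5,5)·C(6,1) = 30 + 150 + 200 + 75 + 6 = 461.
Probability = 461/462.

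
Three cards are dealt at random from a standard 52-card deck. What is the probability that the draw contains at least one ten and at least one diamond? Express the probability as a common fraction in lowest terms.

There are C(52,3) = 22100 possible draws.
By inclusion-exclusion on the complements, draws missing all tens or all diamonds: C(48,3) + C(39,3) − C(36,3) = 17296 + 9139 − 7140 = 19295.
So draws with at least one of each: 22100 − 19295 = 2805, probability 2805/22100 = 33/260.

33/260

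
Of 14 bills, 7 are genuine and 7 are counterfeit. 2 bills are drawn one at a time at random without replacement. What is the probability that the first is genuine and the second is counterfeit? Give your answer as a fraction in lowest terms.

Multiply the conditional probabilities at each draw: 7/14 · 7/13 = 49/182 = 7/26.

7/26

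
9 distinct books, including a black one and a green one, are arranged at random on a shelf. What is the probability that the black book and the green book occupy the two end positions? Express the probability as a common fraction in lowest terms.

1/36

There are 9! = 362880 arrangements.
Place the black book and the green book at the ends in 2 ways, arrange the remaining 7 in 7! = 5040 ways: 2·5040 = 10080.
Probability = 10080/362880 = 1/36.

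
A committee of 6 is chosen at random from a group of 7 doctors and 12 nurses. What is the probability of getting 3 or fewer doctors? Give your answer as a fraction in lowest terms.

Total selections: C(19,6) = 27132.
Count the complement (more than 3 doctors): C(7,4)·C(12,2) + C(7,5)·C(12,1) + C(7,6)·C(12,0) = 2310 + 252 + 7 = 2569.
Probability = 1 − 2569/27132 = 24563/27132 = 3509/3876.

3509/3876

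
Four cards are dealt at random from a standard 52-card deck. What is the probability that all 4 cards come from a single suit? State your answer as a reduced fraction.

44/4165

There are C(52,4) = 270725 possible 4-card hands.
Hands of one suit: 4 suits × C(13,4) = 4·715 = 2860.
Probability = 2860/270725 = 44/4165.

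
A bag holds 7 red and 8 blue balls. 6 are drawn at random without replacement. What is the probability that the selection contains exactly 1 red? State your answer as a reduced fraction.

56/715

The sample space is all 6-subsets of the 15: C(15,6) = 5005.
Selections with exactly 1 red: choose 1 of the 7 red and 5 of the 8 blue, C(7,1)·C(8,5) = 7·56 = 392.
Probability = 392/5005 = 56/715.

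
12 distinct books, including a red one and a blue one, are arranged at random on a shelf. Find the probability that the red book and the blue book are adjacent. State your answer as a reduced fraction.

1/6

There are 12! = 479001600 arrangements.
Treat the red book and the blue book as a block: 11! arrangements of the blocks × 2 orders within the block = 2·39916800 = 79833600.
Probability = 79833600/479001600 = 1/6.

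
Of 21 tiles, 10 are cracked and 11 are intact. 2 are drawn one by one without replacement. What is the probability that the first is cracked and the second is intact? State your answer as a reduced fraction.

11/42

Multiply the conditional probabilities at each draw: 10/21 · 11/20 = 110/420 = 11/42.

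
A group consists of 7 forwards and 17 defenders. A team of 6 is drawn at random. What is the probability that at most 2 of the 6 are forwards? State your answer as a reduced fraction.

There are C(24,6) = 134596 ways to choose the 6.
Favorable selections (at most 2 forwards): C(7,0)·C(17,6) + C(7,1)·C(17,5) + C(7,2)·C(17,4) = 12376 + 43316 + 49980 = 105672.
Probability = 105672/134596 = 3774/4807.

3774/4807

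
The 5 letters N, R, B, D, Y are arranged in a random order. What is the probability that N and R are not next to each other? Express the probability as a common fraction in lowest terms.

There are 5! = 120 arrangements.
Arrangements with N and R adjacent: 2·4! = 48.
So not adjacent: 120 − 48 = 72, probability 72/120 = 3/5.

3/5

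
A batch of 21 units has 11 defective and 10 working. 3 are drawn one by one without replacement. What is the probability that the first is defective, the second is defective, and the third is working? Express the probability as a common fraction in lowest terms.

Multiply the conditional probabilities at each draw: 11/21 · 10/20 · 10/19 = 1100/7980 = 55/399.

55/399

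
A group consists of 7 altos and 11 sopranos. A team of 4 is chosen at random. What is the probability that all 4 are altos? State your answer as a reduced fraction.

7/612

There are C(18,4) = 3060 possible selections.
Selections with all altos: C(7,4) = 35.
Probability = 35/3060 = 7/612.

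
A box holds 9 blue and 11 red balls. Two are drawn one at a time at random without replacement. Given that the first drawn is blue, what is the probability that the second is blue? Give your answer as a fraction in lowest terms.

After removing one blue, 19 remain: 8 blue and 11 red.
So the probability the next is blue is 8/19.

8/19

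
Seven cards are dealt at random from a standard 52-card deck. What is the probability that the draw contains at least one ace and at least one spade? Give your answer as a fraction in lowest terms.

There are C(52,7) = 133784560 possible draws.
By inclusion-exclusion on the complements, draws missing all aces or all spades: C(48,7) + C(39,7) − C(36,7) = 73629072 + 15380937 − 8347680 = 80662329.
So draws with at least one of each: 133784560 − 80662329 = 53122231, probability 53122231/133784560.

53122231/133784560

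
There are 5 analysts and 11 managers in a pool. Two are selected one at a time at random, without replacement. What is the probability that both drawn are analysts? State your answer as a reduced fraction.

Multiply the conditional probabilities at each draw: 5/16 · 4/15 = 20/240 = 1/12.

1/12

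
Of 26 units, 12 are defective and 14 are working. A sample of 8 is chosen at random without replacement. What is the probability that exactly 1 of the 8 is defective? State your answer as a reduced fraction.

288/10925

There are C(26,8) = 1562275 ways to choose 8 from 26.
Selections with exactly 1 defective: choose 1 of the 12 defective and 7 of the 14 working, C(12,1)·C(14,7) = 12·3432 = 41184.
Probability = 41184/1562275 = 288/10925.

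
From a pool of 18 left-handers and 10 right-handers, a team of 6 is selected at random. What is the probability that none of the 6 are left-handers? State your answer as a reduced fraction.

There are C(28,6) = 376740 possible selections.
Selections with no left-handers (all right-handers): C(10,6) = 210.
Probability = 210/376740 = 1/1794.

1/1794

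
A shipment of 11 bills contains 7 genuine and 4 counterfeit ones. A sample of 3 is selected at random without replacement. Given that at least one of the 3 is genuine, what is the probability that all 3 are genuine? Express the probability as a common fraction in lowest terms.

5/23

Work in counts. Selections with at least one genuine: C(11,3) − C(4,3) = 165 − 4 = 161.
Of those, selections where all 3 are genuine: C(7,3) = 35.
Conditional probability = 35/161 = 5/23.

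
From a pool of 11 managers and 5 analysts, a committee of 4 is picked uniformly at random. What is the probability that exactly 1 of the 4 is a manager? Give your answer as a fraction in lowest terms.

11/182

There are C(16,4) = 1820 ways to choose 4 from 16.
Selections with exactly 1 manager: choose 1 of the 11 managers and 3 of the 5 analysts, C(11,1)·C(5,3) = 11·10 = 110.
Probability = 110/1820 = 11/182.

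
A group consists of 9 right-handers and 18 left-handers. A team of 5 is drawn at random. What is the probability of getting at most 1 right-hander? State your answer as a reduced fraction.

2006/4485

Total selections: C(27,5) = 80730.
Favorable selections (at most 1 right-hander): C(9,0)·C(18,5) + C(9,1)·C(18,4) = 8568 + 27540 = 36108.
Probability = 36108/80730 = 2006/4485.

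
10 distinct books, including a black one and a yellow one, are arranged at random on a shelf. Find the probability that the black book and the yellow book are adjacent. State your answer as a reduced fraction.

There are 10! = 3628800 arrangements.
Treat the black book and the yellow book as a block: 9! arrangements of the blocks × 2 orders within the block = 2·362880 = 725760.
Probability = 725760/3628800 = 1/5.

1/5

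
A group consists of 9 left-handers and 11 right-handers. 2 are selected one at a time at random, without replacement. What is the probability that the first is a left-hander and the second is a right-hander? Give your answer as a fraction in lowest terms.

99/380

Multiply the conditional probabilities at each draw: 9/20 · 11/19 = 99/380.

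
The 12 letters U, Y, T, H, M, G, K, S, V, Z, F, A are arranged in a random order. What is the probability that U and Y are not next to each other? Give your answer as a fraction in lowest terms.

5/6

There are 12! = 479001600 arrangements.
Arrangements with U and Y adjacent: 2·11! = 79833600.
So not adjacent: 479001600 − 79833600 = 399168000, probability 399168000/479001600 = 5/6.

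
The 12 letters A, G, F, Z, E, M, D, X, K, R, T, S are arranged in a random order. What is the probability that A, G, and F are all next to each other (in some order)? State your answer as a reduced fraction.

1/22

There are 12! = 479001600 arrangements.
Treat the three as one block: 10! placements × 3! orders within the block = 3628800·6 = 21772800.
Probability = 21772800/479001600 = 1/22.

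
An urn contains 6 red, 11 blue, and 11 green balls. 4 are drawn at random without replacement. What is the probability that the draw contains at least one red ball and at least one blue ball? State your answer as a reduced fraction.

2222/4095

There are C(28,4) = 20475 possible draws.
By inclusion-exclusion on the complements, draws missing all red or all blue: C(22,4) + C(17,4) − C(11,4) = 7315 + 2380 − 330 = 9365.
So draws with at least one of each: 20475 − 9365 = 11110, probability 11110/20475 = 2222/4095.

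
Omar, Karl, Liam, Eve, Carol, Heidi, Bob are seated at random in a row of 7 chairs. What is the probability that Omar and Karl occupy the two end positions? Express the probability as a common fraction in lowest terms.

1/21

There are 7! = 5040 arrangements.
Place Omar and Karl at the ends in 2 ways, arrange the remaining 5 in 5! = 120 ways: 2·120 = 240.
Probability = 240/5040 = 1/21.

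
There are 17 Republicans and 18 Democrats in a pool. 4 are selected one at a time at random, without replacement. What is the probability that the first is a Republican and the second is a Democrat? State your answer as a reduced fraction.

9/35

Multiply the conditional probabilities at each draw: 17/35 · 18/34 = 306/1190 = 9/35.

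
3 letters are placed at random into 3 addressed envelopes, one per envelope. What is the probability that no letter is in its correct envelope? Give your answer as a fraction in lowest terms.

1/3

There are 3! = 6 assignments.
By inclusion-exclusion, assignments with no fixed points: C(3,0)·3! − C(3,1)·2! + C(3,2)·1! − C(3,3)·0! = 2.
Probability = 2/6 = 1/3.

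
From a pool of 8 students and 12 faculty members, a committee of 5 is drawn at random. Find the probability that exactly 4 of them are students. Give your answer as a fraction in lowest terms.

There are C(20,5) = 15504 ways to choose 5 from 20.
Selections with exactly 4 students: choose 4 of the 8 students and 1 of the 12 faculty members, C(8,4)·C(12,1) = 70·12 = 840.
Probability = 840/15504 = 35/646.

35/646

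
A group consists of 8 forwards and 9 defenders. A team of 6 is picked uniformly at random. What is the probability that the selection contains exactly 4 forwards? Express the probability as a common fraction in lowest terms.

45/221

Total number of selections: C(17,6) = 12376.
Selections with exactly 4 forwards: choose 4 of the 8 forwards and 2 of the 9 defenders, C(8,4)·C(9,2) = 70·36 = 2520.
Probability = 2520/12376 = 45/221.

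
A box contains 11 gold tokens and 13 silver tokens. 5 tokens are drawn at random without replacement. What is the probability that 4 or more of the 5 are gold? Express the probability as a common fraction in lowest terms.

There are C(24,5) = 42504 ways to choose the 5.
Favorable selections (4 or more gold): C(11,4)·C(13,1) + C(11,5)·C(13,0) = 4290 + 462 = 4752.
Probability = 4752/42504 = 18/161.

18/161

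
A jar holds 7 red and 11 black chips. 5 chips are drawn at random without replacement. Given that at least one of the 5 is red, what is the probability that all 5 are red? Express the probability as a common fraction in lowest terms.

Work in counts. Selections with at least one red: C(18,5) − C(11,5) = 8568 − 462 = 8106.
Of those, selections where all 5 are red: C(7,5) = 21.
Conditional probability = 21/8106 = 1/386.

1/386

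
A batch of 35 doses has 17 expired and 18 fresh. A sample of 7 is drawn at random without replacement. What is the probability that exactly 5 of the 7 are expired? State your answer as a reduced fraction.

The sample space is all 7-subsets of the 35: C(35,7) = 6724520.
Selections with exactly 5 expired: choose 5 of the 17 expired and 2 of the 18 fresh, C(17,5)·C(18,2) = 6188·153 = 946764.
Probability = 946764/6724520 = 13923/98890.

13923/98890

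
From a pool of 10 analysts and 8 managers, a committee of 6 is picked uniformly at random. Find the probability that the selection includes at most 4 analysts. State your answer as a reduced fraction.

There are C(18,6) = 18564 ways to choose the 6.
Favorable selections (at most 4 analysts): C(10,0)·C(8,6) + C(10,1)·C(8,5) + C(10,2)·C(8,4) + C(10,3)·C(8,3) + C(10,4)·C(8,2) = 28 + 560 + 3150 + 6720 + 5880 = 16338.
Probability = 16338/18564 = 389/442.

389/442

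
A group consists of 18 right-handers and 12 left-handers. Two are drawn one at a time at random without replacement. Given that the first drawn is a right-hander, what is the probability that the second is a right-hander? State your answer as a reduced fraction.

After removing one right-hander, 29 remain: 17 right-handers and 12 left-handers.
So the probability the next is a right-hander is 17/29.

17/29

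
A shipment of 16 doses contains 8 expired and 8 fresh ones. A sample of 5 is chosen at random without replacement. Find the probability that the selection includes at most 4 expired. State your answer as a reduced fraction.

77/78

There are C(16,5) = 4368 ways to choose the 5.
The complement is exactly 5 expired: C(8,5)·C(8,0) = 56.
Probability = 1 − 56/4368 = 4312/4368 = 77/78.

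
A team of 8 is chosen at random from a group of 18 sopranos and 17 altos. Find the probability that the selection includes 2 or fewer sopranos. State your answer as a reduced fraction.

Total selections: C(35,8) = 23535820.
Favorable selections (2 or fewer sopranos): C(18,0)·C(17,8) + C(18,1)·C(17,7) + C(18,2)·C(17,6) = 24310 + 350064 + 1893528 = 2267902.
Probability = 2267902/23535820 = 9529/98890.

9529/98890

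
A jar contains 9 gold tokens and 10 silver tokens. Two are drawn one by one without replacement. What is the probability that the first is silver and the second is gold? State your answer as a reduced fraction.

Multiply the conditional probabilities at each draw: 10/19 · 9/18 = 90/342 = 5/19.

5/19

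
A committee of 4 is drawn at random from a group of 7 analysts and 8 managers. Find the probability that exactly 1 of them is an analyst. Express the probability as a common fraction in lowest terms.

The sample space is all 4-subsets of the 15: C(15,4) = 1365.
Selections with exactly 1 analyst: choose 1 of the 7 analysts and 3 of the 8 managers, C(7,1)·C(8,3) = 7·56 = 392.
Probability = 392/1365 = 56/195.

56/195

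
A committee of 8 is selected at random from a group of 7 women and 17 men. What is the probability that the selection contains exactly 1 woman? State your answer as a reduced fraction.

728/3933

There are C(24,8) = 735471 ways to choose 8 from 24.
Selections with exactly 1 woman: choose 1 of the 7 women and 7 of the 17 men, C(7,1)·C(17,7) = 7·19448 = 136136.
Probability = 136136/735471 = 728/3933.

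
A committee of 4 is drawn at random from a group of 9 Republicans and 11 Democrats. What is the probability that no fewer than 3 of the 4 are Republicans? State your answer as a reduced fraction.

70/323

There are C(20,4) = 4845 ways to choose the 4.
Favorable selections (no fewer than 3 Republicans): C(9,3)·C(11,1) + C(9,4)·C(11,0) = 924 + 126 = 1050.
Probability = 1050/4845 = 70/323.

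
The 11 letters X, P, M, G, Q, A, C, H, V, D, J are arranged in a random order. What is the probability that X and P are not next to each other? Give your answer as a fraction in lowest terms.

9/11

There are 11! = 39916800 arrangements.
Arrangements with X and P adjacent: 2·10! = 7257600.
So not adjacent: 39916800 − 7257600 = 32659200, probability 32659200/39916800 = 9/11.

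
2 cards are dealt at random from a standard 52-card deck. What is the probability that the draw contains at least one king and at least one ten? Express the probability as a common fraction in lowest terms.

8/663

There are C(52,2) = 1326 possible draws.
By inclusion-exclusion on the complements, draws missing all kings or all tens: C(48,2) + C(48,2) − C(44,2) = 1128 + 1128 − 946 = 1310.
So draws with at least one of each: 1326 − 1310 = 16, probability 16/1326 = 8/663.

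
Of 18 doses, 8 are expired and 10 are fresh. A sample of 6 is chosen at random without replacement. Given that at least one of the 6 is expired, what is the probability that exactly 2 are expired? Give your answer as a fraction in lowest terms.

140/437

Work in counts. Selections with at least one expired: C(18,6) − C(10,6) = 18564 − 210 = 18354.
Of those, selections where exactly 2 are expired: C(8,2)·C(10,4) = 28·210 = 5880.
Conditional probability = 5880/18354 = 140/437.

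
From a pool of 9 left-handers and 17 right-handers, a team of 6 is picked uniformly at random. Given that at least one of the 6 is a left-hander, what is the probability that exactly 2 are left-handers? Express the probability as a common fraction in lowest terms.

680/1729

Work in counts. Selections with at least one left-hander: C(26,6) − C(17,6) = 230230 − 12376 = 217854.
Of those, selections where exactly 2 are left-handers: C(9,2)·C(17,4) = 36·2380 = 85680.
Conditional probability = 85680/217854 = 680/1729.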